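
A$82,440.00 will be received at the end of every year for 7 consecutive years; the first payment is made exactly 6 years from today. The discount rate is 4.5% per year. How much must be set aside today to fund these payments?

Ordinary annuity of 7 payments, first payment at period 6.
Periodic rate r = 0.045 per year.
The ordinary-annuity PV formula values the stream one period before the first payment (period 5); discount that back 5 periods:
PV₀ = 82,440 × [1 − (1+r)^−7] / r × (1+r)^−5 = A$389,826.12

A$389,826.12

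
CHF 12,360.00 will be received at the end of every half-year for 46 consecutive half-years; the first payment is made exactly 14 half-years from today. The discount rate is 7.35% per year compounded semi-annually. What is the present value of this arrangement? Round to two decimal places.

CHF 170,383.36

Ordinary annuity of 46 payments, first payment at period 14.
Periodic rate r = 0.0735/2 per half-year; n is counted in half-years.
The ordinary-annuity PV formula values the stream one period before the first payment (period 13); discount that back 13 periods:
PV₀ = 12,360 × [1 − (1+r)^−46] / r × (1+r)^−13 = CHF 170,383.36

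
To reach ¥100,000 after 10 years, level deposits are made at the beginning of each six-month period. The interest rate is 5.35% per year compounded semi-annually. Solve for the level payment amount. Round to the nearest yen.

Level annuity due; solve FV = PMT × [((1+r)^n − 1)/r] × (1+r) for PMT.
Periodic rate r = 0.0535/2 per half-year; n is counted in half-years.
With n = 20: PMT = 100,000 / ([((1+r)^n − 1)/r] × (1+r)) = ¥3,746

¥3,746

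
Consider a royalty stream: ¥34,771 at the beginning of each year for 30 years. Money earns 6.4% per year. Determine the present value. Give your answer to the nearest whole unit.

This is an annuity due: 30 payments of ¥34,771 at the beginning of each year.
Periodic rate r = 0.064 per year.
PV = PMT × [(1 − (1+r)^−n)/r] × (1+r) = 34,771 × [1 − (1+r)^−30] / r × (1+r) = ¥488,174

¥488,174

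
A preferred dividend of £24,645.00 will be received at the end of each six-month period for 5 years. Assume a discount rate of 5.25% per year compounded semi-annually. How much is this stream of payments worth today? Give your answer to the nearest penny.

This is an ordinary annuity: 10 payments of £24,645.00 at the end of each six-month period.
Periodic rate r = 0.0525/2 per half-year; n is counted in half-years.
PV = PMT × [(1 − (1+r)^−n)/r] = 24,645 × [1 − (1+r)^−10] / r = £214,308.06

£214,308.06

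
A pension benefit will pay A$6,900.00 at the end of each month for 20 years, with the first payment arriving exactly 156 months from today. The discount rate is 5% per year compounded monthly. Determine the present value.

A$548,826.59

Ordinary annuity of 240 payments, first payment at period 156.
Periodic rate r = 0.05/12 per month; n is counted in months.
The ordinary-annuity PV formula values the stream one period before the first payment (period 155); discount that back 155 periods:
PV₀ = 6,900 × [1 − (1+r)^−240] / r × (1+r)^−155 = A$548,826.59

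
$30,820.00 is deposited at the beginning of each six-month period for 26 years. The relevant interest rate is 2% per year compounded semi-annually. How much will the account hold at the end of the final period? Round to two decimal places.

$2,109,523.63

This is an annuity due: 52 deposits of $30,820.00 at the beginning of each six-month period.
Periodic rate r = 0.02/2 per half-year; n is counted in half-years.
FV = PMT × [((1+r)^n − 1)/r] × (1+r) = 30,820 × [(1+r)^52 − 1] / r × (1+r) = $2,109,523.63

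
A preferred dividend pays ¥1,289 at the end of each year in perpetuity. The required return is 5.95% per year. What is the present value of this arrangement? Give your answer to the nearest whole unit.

¥21,664

Periodic rate r = 0.0595 per year.
Level perpetuity: PV = PMT / r = 1,289 / (0.0595) = ¥21,664.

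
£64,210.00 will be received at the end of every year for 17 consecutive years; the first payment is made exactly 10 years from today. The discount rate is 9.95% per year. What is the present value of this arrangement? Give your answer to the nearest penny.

Ordinary annuity of 17 payments, first payment at period 10.
Periodic rate r = 0.0995 per year.
The ordinary-annuity PV formula values the stream one period before the first payment (period 9); discount that back 9 periods:
PV₀ = 64,210 × [1 − (1+r)^−17] / r × (1+r)^−9 = £220,013.36

£220,013.36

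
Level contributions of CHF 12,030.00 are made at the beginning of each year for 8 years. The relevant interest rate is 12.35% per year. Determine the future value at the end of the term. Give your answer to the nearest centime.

This is an annuity due: 8 deposits of CHF 12,030.00 at the beginning of each year.
Periodic rate r = 0.1235 per year.
FV = PMT × [((1+r)^n − 1)/r] × (1+r) = 12,030 × [(1+r)^8 − 1] / r × (1+r) = CHF 168,376.52

CHF 168,376.52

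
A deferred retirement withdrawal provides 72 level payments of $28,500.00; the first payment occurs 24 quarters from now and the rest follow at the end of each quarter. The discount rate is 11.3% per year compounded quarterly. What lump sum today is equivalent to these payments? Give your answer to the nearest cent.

$460,041.00

Ordinary annuity of 72 payments, first payment at period 24.
Periodic rate r = 0.113/4 per quarter; n is counted in quarters.
The ordinary-annuity PV formula values the stream one period before the first payment (period 23); discount that back 23 periods:
PV₀ = 28,500 × [1 − (1+r)^−72] / r × (1+r)^−23 = $460,041.00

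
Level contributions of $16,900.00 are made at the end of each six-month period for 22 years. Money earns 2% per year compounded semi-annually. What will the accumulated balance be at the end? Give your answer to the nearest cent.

$928,346.70

This is an ordinary annuity: 44 deposits of $16,900.00 at the end of each six-month period.
Periodic rate r = 0.02/2 per half-year; n is counted in half-years.
FV = PMT × [((1+r)^n − 1)/r] = 16,900 × [(1+r)^44 − 1] / r = $928,346.70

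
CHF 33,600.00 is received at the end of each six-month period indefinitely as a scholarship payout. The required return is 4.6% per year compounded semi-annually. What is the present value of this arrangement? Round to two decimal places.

Periodic rate r = 0.046/2 per half-year.
Level perpetuity: PV = PMT / r = 33,600 / (0.046/2) = CHF 1,460,869.57.

CHF 1,460,869.57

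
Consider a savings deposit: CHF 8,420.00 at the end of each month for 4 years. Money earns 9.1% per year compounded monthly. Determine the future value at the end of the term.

This is an ordinary annuity: 48 deposits of CHF 8,420.00 at the end of each month.
Periodic rate r = 0.091/12 per month; n is counted in months.
FV = PMT × [((1+r)^n − 1)/r] = 8,420 × [(1+r)^48 − 1] / r = CHF 485,324.42

CHF 485,324.42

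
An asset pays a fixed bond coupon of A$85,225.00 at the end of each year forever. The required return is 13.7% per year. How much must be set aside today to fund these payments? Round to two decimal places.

A$622,080.29

Periodic rate r = 0.137 per year.
Level perpetuity: PV = PMT / r = 85,225 / (0.137) = A$622,080.29.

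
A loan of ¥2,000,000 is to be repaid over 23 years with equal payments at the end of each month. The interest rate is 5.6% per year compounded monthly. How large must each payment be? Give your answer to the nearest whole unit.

Level ordinary annuity; solve PV = PMT × [(1 − (1+r)^−n)/r] for PMT.
Periodic rate r = 0.056/12 per month; n is counted in months.
With n = 276: PMT = 2,000,000 / ([(1 − (1+r)^−n)/r]) = ¥12,903

¥12,903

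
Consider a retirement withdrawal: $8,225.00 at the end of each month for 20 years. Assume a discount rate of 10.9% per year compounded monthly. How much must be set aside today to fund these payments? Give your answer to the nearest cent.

This is an ordinary annuity: 240 payments of $8,225.00 at the end of each month.
Periodic rate r = 0.109/12 per month; n is counted in months.
PV = PMT × [(1 − (1+r)^−n)/r] = 8,225 × [1 − (1+r)^−240] / r = $802,132.64

$802,132.64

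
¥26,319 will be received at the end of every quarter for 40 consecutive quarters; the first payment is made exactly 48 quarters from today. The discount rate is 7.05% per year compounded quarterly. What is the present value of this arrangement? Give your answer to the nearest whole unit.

¥330,333

Ordinary annuity of 40 payments, first payment at period 48.
Periodic rate r = 0.0705/4 per quarter; n is counted in quarters.
The ordinary-annuity PV formula values the stream one period before the first payment (period 47); discount that back 47 periods:
PV₀ = 26,319 × [1 − (1+r)^−40] / r × (1+r)^−47 = ¥330,333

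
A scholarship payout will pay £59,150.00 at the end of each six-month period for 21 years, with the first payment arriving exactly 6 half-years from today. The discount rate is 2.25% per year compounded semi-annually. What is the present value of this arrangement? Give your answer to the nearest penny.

£1,863,967.15

Ordinary annuity of 42 payments, first payment at period 6.
Periodic rate r = 0.0225/2 per half-year; n is counted in half-years.
The ordinary-annuity PV formula values the stream one period before the first payment (period 5); discount that back 5 periods:
PV₀ = 59,150 × [1 − (1+r)^−42] / r × (1+r)^−5 = £1,863,967.15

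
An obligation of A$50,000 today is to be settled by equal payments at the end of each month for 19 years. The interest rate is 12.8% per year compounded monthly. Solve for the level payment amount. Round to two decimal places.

Level ordinary annuity; solve PV = PMT × [(1 − (1+r)^−n)/r] for PMT.
Periodic rate r = 0.128/12 per month; n is counted in months.
With n = 228: PMT = 50,000 / ([(1 − (1+r)^−n)/r]) = A$585.44

A$585.44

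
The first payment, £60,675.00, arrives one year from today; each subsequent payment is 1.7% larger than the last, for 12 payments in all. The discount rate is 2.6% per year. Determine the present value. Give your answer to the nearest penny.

Periodic rate r = 0.026 per year.
Growing ordinary annuity: PV = PMT₁ × [1 − ((1+g)/(1+r))^n] / (r − g) = 60,675 × [1 − ((1+0.017)/(1+r))^12] / (r − 0.017) = £676,393.28.

£676,393.28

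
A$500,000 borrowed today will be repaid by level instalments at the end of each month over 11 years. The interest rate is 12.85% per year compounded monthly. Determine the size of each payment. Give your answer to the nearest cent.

Level ordinary annuity; solve PV = PMT × [(1 − (1+r)^−n)/r] for PMT.
Periodic rate r = 0.1285/12 per month; n is counted in months.
With n = 132: PMT = 500,000 / ([(1 − (1+r)^−n)/r]) = A$7,092.79

A$7,092.79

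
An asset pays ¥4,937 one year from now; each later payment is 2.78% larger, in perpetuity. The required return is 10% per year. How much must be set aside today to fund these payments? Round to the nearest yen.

¥68,380

Periodic rate r = 0.1 per year.
Growing perpetuity (Gordon): PV = PMT₁ / (r − g) = 4,937 / (r − 0.0278) = ¥68,380.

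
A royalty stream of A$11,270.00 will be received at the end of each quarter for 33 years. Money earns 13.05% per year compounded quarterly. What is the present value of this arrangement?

A$340,452.39

This is an ordinary annuity: 132 payments of A$11,270.00 at the end of each quarter.
Periodic rate r = 0.1305/4 per quarter; n is counted in quarters.
PV = PMT × [(1 − (1+r)^−n)/r] = 11,270 × [1 − (1+r)^−132] / r = A$340,452.39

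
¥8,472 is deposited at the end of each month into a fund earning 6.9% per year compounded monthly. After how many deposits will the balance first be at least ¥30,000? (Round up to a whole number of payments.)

4 payments

Periodic rate r = 0.069/12 per month; n is counted in months.
Ordinary annuity FV: 30,000 = 8,472 × [((1+r)^n − 1)/r].
(1+r)^n = 1 + 30,000 × r / 8,472, so n = ln(1 + 30,000·r/8,472) / ln(1+r) = 3.52.
Round up to a whole number of payments: n = 4.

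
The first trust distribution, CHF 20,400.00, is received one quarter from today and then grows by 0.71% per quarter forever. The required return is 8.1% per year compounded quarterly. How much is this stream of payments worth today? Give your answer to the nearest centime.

CHF 1,551,330.80

Periodic rate r = 0.081/4 per quarter.
Growing perpetuity (Gordon): PV = PMT₁ / (r − g) = 20,400 / (r − 0.0071) = CHF 1,551,330.80.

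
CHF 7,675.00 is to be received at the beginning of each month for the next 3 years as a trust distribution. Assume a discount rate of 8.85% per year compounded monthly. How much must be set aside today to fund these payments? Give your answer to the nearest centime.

CHF 243,668.81

This is an annuity due: 36 payments of CHF 7,675.00 at the beginning of each month.
Periodic rate r = 0.0885/12 per month; n is counted in months.
PV = PMT × [(1 − (1+r)^−n)/r] × (1+r) = 7,675 × [1 − (1+r)^−36] / r × (1+r) = CHF 243,668.81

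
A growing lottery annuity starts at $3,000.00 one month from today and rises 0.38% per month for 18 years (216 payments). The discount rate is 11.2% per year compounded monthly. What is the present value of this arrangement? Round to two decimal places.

$376,800.98

Periodic rate r = 0.112/12 per month; n is counted in months.
Growing ordinary annuity: PV = PMT₁ × [1 − ((1+g)/(1+r))^n] / (r − g) = 3,000 × [1 − ((1+0.0038)/(1+r))^216] / (r − 0.0038) = $376,800.98.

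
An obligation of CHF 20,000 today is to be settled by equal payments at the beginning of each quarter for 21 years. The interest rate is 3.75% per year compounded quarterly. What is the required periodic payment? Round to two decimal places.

Level annuity due; solve PV = PMT × [(1 − (1+r)^−n)/r] × (1+r) for PMT.
Periodic rate r = 0.0375/4 per quarter; n is counted in quarters.
With n = 84: PMT = 20,000 / ([(1 − (1+r)^−n)/r] × (1+r)) = CHF 341.88

CHF 341.88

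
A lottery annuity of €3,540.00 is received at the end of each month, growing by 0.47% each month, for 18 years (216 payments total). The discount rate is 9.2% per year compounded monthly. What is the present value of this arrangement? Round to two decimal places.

Periodic rate r = 0.092/12 per month; n is counted in months.
Growing ordinary annuity: PV = PMT₁ × [1 − ((1+g)/(1+r))^n] / (r − g) = 3,540 × [1 − ((1+0.0047)/(1+r))^216] / (r − 0.0047) = €562,085.12.

€562,085.12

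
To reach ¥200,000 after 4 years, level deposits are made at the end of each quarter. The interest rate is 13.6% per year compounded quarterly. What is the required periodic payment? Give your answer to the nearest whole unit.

¥9,613

Level ordinary annuity; solve FV = PMT × [((1+r)^n − 1)/r] for PMT.
Periodic rate r = 0.136/4 per quarter; n is counted in quarters.
With n = 16: PMT = 200,000 / ([((1+r)^n − 1)/r]) = ¥9,613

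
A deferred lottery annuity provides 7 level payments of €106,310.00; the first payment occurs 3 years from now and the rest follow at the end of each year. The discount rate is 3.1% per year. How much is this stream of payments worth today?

Ordinary annuity of 7 payments, first payment at period 3.
Periodic rate r = 0.031 per year.
The ordinary-annuity PV formula values the stream one period before the first payment (period 2); discount that back 2 periods:
PV₀ = 106,310 × [1 − (1+r)^−7] / r × (1+r)^−2 = €620,768.12

€620,768.12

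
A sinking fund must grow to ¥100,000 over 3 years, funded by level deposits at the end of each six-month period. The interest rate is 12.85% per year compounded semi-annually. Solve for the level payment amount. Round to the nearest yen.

Level ordinary annuity; solve FV = PMT × [((1+r)^n − 1)/r] for PMT.
Periodic rate r = 0.1285/2 per half-year; n is counted in half-years.
With n = 6: PMT = 100,000 / ([((1+r)^n − 1)/r]) = ¥14,184

¥14,184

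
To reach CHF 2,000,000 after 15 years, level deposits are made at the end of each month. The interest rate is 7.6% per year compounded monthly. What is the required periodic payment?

CHF 5,987.42

Level ordinary annuity; solve FV = PMT × [((1+r)^n − 1)/r] for PMT.
Periodic rate r = 0.076/12 per month; n is counted in months.
With n = 180: PMT = 2,000,000 / ([((1+r)^n − 1)/r]) = CHF 5,987.42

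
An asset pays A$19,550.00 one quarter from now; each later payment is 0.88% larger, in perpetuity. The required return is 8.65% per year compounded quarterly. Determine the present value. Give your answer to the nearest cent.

Periodic rate r = 0.0865/4 per quarter.
Growing perpetuity (Gordon): PV = PMT₁ / (r − g) = 19,550 / (r − 0.0088) = A$1,524,366.47.

A$1,524,366.47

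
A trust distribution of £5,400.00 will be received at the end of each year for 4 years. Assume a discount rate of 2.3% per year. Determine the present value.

This is an ordinary annuity: 4 payments of £5,400.00 at the end of each year.
Periodic rate r = 0.023 per year.
PV = PMT × [(1 − (1+r)^−n)/r] = 5,400 × [1 − (1+r)^−4] / r = £20,412.91

£20,412.91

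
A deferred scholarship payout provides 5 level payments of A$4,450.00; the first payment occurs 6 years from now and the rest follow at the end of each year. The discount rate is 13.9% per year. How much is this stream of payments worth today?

A$7,988.59

Ordinary annuity of 5 payments, first payment at period 6.
Periodic rate r = 0.139 per year.
The ordinary-annuity PV formula values the stream one period before the first payment (period 5); discount that back 5 periods:
PV₀ = 4,450 × [1 − (1+r)^−5] / r × (1+r)^−5 = A$7,988.59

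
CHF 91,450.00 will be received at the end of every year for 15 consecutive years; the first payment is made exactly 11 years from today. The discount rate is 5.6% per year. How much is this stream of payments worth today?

Ordinary annuity of 15 payments, first payment at period 11.
Periodic rate r = 0.056 per year.
The ordinary-annuity PV formula values the stream one period before the first payment (period 10); discount that back 10 periods:
PV₀ = 91,450 × [1 − (1+r)^−15] / r × (1+r)^−10 = CHF 528,801.03

CHF 528,801.03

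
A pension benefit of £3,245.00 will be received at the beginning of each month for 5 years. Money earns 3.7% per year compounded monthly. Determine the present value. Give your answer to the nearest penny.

£178,049.64

This is an annuity due: 60 payments of £3,245.00 at the beginning of each month.
Periodic rate r = 0.037/12 per month; n is counted in months.
PV = PMT × [(1 − (1+r)^−n)/r] × (1+r) = 3,245 × [1 − (1+r)^−60] / r × (1+r) = £178,049.64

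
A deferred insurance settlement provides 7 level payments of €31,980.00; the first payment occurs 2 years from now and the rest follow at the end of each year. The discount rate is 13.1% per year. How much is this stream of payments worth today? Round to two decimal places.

€124,664.86

Ordinary annuity of 7 payments, first payment at period 2.
Periodic rate r = 0.131 per year.
The ordinary-annuity PV formula values the stream one period before the first payment (period 1); discount that back 1 periods:
PV₀ = 31,980 × [1 − (1+r)^−7] / r × (1+r)^−1 = €124,664.86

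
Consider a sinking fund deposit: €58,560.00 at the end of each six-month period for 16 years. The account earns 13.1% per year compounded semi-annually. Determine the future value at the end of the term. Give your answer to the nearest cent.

This is an ordinary annuity: 32 deposits of €58,560.00 at the end of each six-month period.
Periodic rate r = 0.131/2 per half-year; n is counted in half-years.
FV = PMT × [((1+r)^n − 1)/r] = 58,560 × [(1+r)^32 − 1] / r = €5,914,749.81

€5,914,749.81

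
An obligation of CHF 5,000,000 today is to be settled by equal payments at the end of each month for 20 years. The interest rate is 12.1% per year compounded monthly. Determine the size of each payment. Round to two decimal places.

Level ordinary annuity; solve PV = PMT × [(1 − (1+r)^−n)/r] for PMT.
Periodic rate r = 0.121/12 per month; n is counted in months.
With n = 240: PMT = 5,000,000 / ([(1 − (1+r)^−n)/r]) = CHF 55,403.29

CHF 55,403.29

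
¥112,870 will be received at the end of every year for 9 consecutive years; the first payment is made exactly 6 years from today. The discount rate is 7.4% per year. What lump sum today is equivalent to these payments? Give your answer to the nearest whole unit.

¥505,977

Ordinary annuity of 9 payments, first payment at period 6.
Periodic rate r = 0.074 per year.
The ordinary-annuity PV formula values the stream one period before the first payment (period 5); discount that back 5 periods:
PV₀ = 112,870 × [1 − (1+r)^−9] / r × (1+r)^−5 = ¥505,977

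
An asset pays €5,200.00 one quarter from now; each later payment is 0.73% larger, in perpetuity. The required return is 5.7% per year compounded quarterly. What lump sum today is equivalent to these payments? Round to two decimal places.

€748,201.44

Periodic rate r = 0.057/4 per quarter.
Growing perpetuity (Gordon): PV = PMT₁ / (r − g) = 5,200 / (r − 0.0073) = €748,201.44.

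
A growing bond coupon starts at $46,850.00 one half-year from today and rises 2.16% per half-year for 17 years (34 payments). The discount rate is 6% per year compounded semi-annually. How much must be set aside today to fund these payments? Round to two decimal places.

$1,355,414.93

Periodic rate r = 0.06/2 per half-year; n is counted in half-years.
Growing ordinary annuity: PV = PMT₁ × [1 − ((1+g)/(1+r))^n] / (r − g) = 46,850 × [1 − ((1+0.0216)/(1+r))^34] / (r − 0.0216) = $1,355,414.93.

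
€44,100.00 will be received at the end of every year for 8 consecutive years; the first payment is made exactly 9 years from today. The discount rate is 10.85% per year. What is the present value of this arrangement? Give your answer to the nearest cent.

€100,082.90

Ordinary annuity of 8 payments, first payment at period 9.
Periodic rate r = 0.1085 per year.
The ordinary-annuity PV formula values the stream one period before the first payment (period 8); discount that back 8 periods:
PV₀ = 44,100 × [1 − (1+r)^−8] / r × (1+r)^−8 = €100,082.90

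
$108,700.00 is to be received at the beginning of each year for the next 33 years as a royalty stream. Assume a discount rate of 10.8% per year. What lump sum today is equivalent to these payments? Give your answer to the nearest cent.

This is an annuity due: 33 payments of $108,700.00 at the beginning of each year.
Periodic rate r = 0.108 per year.
PV = PMT × [(1 − (1+r)^−n)/r] × (1+r) = 108,700 × [1 − (1+r)^−33] / r × (1+r) = $1,077,377.86

$1,077,377.86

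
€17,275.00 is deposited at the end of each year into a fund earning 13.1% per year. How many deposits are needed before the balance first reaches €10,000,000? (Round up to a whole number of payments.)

36 payments

Periodic rate r = 0.131 per year.
Ordinary annuity FV: 10,000,000 = 17,275 × [((1+r)^n − 1)/r].
(1+r)^n = 1 + 10,000,000 × r / 17,275, so n = ln(1 + 10,000,000·r/17,275) / ln(1+r) = 35.27.
Round up to a whole number of payments: n = 36.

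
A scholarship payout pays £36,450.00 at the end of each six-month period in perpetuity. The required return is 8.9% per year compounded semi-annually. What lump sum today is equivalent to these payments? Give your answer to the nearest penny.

£819,101.12

Periodic rate r = 0.089/2 per half-year.
Level perpetuity: PV = PMT / r = 36,450 / (0.089/2) = £819,101.12.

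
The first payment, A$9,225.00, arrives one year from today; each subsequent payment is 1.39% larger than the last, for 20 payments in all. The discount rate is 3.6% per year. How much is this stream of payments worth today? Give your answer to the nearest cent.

A$146,225.95

Periodic rate r = 0.036 per year.
Growing ordinary annuity: PV = PMT₁ × [1 − ((1+g)/(1+r))^n] / (r − g) = 9,225 × [1 − ((1+0.0139)/(1+r))^20] / (r − 0.0139) = A$146,225.95.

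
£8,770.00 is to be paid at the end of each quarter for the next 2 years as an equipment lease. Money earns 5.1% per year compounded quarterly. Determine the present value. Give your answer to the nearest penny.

£66,299.83

This is an ordinary annuity: 8 payments of £8,770.00 at the end of each quarter.
Periodic rate r = 0.051/4 per quarter; n is counted in quarters.
PV = PMT × [(1 − (1+r)^−n)/r] = 8,770 × [1 − (1+r)^−8] / r = £66,299.83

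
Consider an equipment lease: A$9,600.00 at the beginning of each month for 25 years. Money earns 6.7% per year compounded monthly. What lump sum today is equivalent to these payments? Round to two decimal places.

This is an annuity due: 300 payments of A$9,600.00 at the beginning of each month.
Periodic rate r = 0.067/12 per month; n is counted in months.
PV = PMT × [(1 − (1+r)^−n)/r] × (1+r) = 9,600 × [1 − (1+r)^−300] / r × (1+r) = A$1,403,634.31

A$1,403,634.31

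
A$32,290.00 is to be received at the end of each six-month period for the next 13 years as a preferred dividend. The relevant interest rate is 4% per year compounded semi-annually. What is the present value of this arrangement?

This is an ordinary annuity: 26 payments of A$32,290.00 at the end of each six-month period.
Periodic rate r = 0.04/2 per half-year; n is counted in half-years.
PV = PMT × [(1 − (1+r)^−n)/r] = 32,290 × [1 − (1+r)^−26] / r = A$649,708.24

A$649,708.24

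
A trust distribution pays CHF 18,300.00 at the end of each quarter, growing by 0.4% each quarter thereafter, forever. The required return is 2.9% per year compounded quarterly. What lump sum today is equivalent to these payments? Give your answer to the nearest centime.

Periodic rate r = 0.029/4 per quarter.
Growing perpetuity (Gordon): PV = PMT₁ / (r − g) = 18,300 / (r − 0.004) = CHF 5,630,769.23.

CHF 5,630,769.23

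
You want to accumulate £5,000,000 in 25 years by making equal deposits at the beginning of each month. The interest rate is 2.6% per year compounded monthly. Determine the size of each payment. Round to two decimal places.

£11,824.52

Level annuity due; solve FV = PMT × [((1+r)^n − 1)/r] × (1+r) for PMT.
Periodic rate r = 0.026/12 per month; n is counted in months.
With n = 300: PMT = 5,000,000 / ([((1+r)^n − 1)/r] × (1+r)) = £11,824.52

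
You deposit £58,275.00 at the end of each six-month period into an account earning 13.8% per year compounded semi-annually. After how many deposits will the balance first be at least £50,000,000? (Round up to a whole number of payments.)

62 payments

Periodic rate r = 0.138/2 per half-year; n is counted in half-years.
Ordinary annuity FV: 50,000,000 = 58,275 × [((1+r)^n − 1)/r].
(1+r)^n = 1 + 50,000,000 × r / 58,275, so n = ln(1 + 50,000,000·r/58,275) / ln(1+r) = 61.41.
Round up to a whole number of payments: n = 62.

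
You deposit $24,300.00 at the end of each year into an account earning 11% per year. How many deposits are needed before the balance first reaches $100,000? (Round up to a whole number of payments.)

4 payments

Periodic rate r = 0.11 per year.
Ordinary annuity FV: 100,000 = 24,300 × [((1+r)^n − 1)/r].
(1+r)^n = 1 + 100,000 × r / 24,300, so n = ln(1 + 100,000·r/24,300) / ln(1+r) = 3.58.
Round up to a whole number of payments: n = 4.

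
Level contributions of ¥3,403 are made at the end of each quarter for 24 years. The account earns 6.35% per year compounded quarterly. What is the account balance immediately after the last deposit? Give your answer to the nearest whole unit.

¥757,969

This is an ordinary annuity: 96 deposits of ¥3,403 at the end of each quarter.
Periodic rate r = 0.0635/4 per quarter; n is counted in quarters.
FV = PMT × [((1+r)^n − 1)/r] = 3,403 × [(1+r)^96 − 1] / r = ¥757,969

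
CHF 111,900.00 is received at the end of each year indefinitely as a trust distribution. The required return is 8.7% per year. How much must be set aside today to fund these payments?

Periodic rate r = 0.087 per year.
Level perpetuity: PV = PMT / r = 111,900 / (0.087) = CHF 1,286,206.90.

CHF 1,286,206.90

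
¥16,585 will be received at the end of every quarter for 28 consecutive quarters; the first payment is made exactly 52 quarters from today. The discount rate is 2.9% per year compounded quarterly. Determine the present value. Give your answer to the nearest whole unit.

¥289,815

Ordinary annuity of 28 payments, first payment at period 52.
Periodic rate r = 0.029/4 per quarter; n is counted in quarters.
The ordinary-annuity PV formula values the stream one period before the first payment (period 51); discount that back 51 periods:
PV₀ = 16,585 × [1 − (1+r)^−28] / r × (1+r)^−51 = ¥289,815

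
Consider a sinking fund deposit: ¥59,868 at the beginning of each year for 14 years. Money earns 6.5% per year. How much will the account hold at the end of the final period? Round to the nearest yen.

This is an annuity due: 14 deposits of ¥59,868 at the beginning of each year.
Periodic rate r = 0.065 per year.
FV = PMT × [((1+r)^n − 1)/r] × (1+r) = 59,868 × [(1+r)^14 − 1] / r × (1+r) = ¥1,387,870

¥1,387,870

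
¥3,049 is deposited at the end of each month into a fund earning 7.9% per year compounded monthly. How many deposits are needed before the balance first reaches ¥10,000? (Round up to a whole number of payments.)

Periodic rate r = 0.079/12 per month; n is counted in months.
Ordinary annuity FV: 10,000 = 3,049 × [((1+r)^n − 1)/r].
(1+r)^n = 1 + 10,000 × r / 3,049, so n = ln(1 + 10,000·r/3,049) / ln(1+r) = 3.26.
Round up to a whole number of payments: n = 4.

4 payments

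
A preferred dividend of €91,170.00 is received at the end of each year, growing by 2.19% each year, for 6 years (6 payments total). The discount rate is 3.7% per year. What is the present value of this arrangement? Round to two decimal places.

€508,668.47

Periodic rate r = 0.037 per year.
Growing ordinary annuity: PV = PMT₁ × [1 − ((1+g)/(1+r))^n] / (r − g) = 91,170 × [1 − ((1+0.0219)/(1+r))^6] / (r − 0.0219) = €508,668.47.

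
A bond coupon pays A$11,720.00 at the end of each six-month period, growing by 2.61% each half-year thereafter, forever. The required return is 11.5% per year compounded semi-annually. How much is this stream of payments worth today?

Periodic rate r = 0.115/2 per half-year.
Growing perpetuity (Gordon): PV = PMT₁ / (r − g) = 11,720 / (r − 0.0261) = A$373,248.41.

A$373,248.41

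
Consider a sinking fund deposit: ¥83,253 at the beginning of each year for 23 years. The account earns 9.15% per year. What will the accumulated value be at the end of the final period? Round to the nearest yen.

This is an annuity due: 23 deposits of ¥83,253 at the beginning of each year.
Periodic rate r = 0.0915 per year.
FV = PMT × [((1+r)^n − 1)/r] × (1+r) = 83,253 × [(1+r)^23 − 1] / r × (1+r) = ¥6,446,461

¥6,446,461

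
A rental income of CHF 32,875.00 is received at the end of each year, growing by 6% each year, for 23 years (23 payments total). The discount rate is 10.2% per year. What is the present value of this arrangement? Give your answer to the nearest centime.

Periodic rate r = 0.102 per year.
Growing ordinary annuity: PV = PMT₁ × [1 − ((1+g)/(1+r))^n] / (r − g) = 32,875 × [1 − ((1+0.06)/(1+r))^23] / (r − 0.06) = CHF 462,498.74.

CHF 462,498.74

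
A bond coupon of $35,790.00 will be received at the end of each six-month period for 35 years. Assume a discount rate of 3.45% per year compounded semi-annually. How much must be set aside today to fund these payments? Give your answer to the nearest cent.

This is an ordinary annuity: 70 payments of $35,790.00 at the end of each six-month period.
Periodic rate r = 0.0345/2 per half-year; n is counted in half-years.
PV = PMT × [(1 − (1+r)^−n)/r] = 35,790 × [1 − (1+r)^−70] / r = $1,448,120.12

$1,448,120.12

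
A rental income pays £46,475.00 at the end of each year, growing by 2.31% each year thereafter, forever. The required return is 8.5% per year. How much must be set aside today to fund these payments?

Periodic rate r = 0.085 per year.
Growing perpetuity (Gordon): PV = PMT₁ / (r − g) = 46,475 / (r − 0.0231) = £750,807.75.

£750,807.75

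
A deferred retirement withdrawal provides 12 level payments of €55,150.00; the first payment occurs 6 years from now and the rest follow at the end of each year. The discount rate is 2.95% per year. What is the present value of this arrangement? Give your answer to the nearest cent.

Ordinary annuity of 12 payments, first payment at period 6.
Periodic rate r = 0.0295 per year.
The ordinary-annuity PV formula values the stream one period before the first payment (period 5); discount that back 5 periods:
PV₀ = 55,150 × [1 − (1+r)^−12] / r × (1+r)^−5 = €476,111.57

€476,111.57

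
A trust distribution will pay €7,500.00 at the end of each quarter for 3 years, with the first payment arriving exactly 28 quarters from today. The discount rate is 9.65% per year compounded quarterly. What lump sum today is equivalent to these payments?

€40,633.81

Ordinary annuity of 12 payments, first payment at period 28.
Periodic rate r = 0.0965/4 per quarter; n is counted in quarters.
The ordinary-annuity PV formula values the stream one period before the first payment (period 27); discount that back 27 periods:
PV₀ = 7,500 × [1 − (1+r)^−12] / r × (1+r)^−27 = €40,633.81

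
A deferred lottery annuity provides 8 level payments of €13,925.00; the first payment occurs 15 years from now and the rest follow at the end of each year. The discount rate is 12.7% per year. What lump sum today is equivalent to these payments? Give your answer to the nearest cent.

€12,660.89

Ordinary annuity of 8 payments, first payment at period 15.
Periodic rate r = 0.127 per year.
The ordinary-annuity PV formula values the stream one period before the first payment (period 14); discount that back 14 periods:
PV₀ = 13,925 × [1 − (1+r)^−8] / r × (1+r)^−14 = €12,660.89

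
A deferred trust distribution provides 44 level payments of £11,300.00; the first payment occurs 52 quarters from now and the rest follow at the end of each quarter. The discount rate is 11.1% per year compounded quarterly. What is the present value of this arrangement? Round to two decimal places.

Ordinary annuity of 44 payments, first payment at period 52.
Periodic rate r = 0.111/4 per quarter; n is counted in quarters.
The ordinary-annuity PV formula values the stream one period before the first payment (period 51); discount that back 51 periods:
PV₀ = 11,300 × [1 − (1+r)^−44] / r × (1+r)^−51 = £70,587.02

£70,587.02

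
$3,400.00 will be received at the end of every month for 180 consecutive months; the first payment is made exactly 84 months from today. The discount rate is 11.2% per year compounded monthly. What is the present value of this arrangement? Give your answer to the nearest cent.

Ordinary annuity of 180 payments, first payment at period 84.
Periodic rate r = 0.112/12 per month; n is counted in months.
The ordinary-annuity PV formula values the stream one period before the first payment (period 83); discount that back 83 periods:
PV₀ = 3,400 × [1 − (1+r)^−180] / r × (1+r)^−83 = $136,840.61

$136,840.61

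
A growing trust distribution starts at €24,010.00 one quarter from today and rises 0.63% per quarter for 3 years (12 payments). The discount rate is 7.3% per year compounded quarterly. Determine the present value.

€265,388.04

Periodic rate r = 0.073/4 per quarter; n is counted in quarters.
Growing ordinary annuity: PV = PMT₁ × [1 − ((1+g)/(1+r))^n] / (r − g) = 24,010 × [1 − ((1+0.0063)/(1+r))^12] / (r − 0.0063) = €265,388.04.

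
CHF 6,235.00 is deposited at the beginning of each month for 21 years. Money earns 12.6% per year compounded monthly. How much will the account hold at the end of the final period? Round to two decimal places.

CHF 7,743,211.59

This is an annuity due: 252 deposits of CHF 6,235.00 at the beginning of each month.
Periodic rate r = 0.126/12 per month; n is counted in months.
FV = PMT × [((1+r)^n − 1)/r] × (1+r) = 6,235 × [(1+r)^252 − 1] / r × (1+r) = CHF 7,743,211.59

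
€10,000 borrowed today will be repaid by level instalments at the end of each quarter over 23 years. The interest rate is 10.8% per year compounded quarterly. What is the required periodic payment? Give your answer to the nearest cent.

Level ordinary annuity; solve PV = PMT × [(1 − (1+r)^−n)/r] for PMT.
Periodic rate r = 0.108/4 per quarter; n is counted in quarters.
With n = 92: PMT = 10,000 / ([(1 − (1+r)^−n)/r]) = €295.47

€295.47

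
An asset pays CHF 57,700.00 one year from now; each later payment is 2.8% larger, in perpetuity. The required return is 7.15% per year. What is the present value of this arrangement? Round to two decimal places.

CHF 1,326,436.78

Periodic rate r = 0.0715 per year.
Growing perpetuity (Gordon): PV = PMT₁ / (r − g) = 57,700 / (r − 0.028) = CHF 1,326,436.78.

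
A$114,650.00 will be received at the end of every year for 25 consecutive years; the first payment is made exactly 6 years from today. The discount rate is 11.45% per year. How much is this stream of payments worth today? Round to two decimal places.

A$543,588.11

Ordinary annuity of 25 payments, first payment at period 6.
Periodic rate r = 0.1145 per year.
The ordinary-annuity PV formula values the stream one period before the first payment (period 5); discount that back 5 periods:
PV₀ = 114,650 × [1 − (1+r)^−25] / r × (1+r)^−5 = A$543,588.11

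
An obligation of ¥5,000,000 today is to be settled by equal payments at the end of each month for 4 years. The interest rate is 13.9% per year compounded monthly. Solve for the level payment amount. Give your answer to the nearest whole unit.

Level ordinary annuity; solve PV = PMT × [(1 − (1+r)^−n)/r] for PMT.
Periodic rate r = 0.139/12 per month; n is counted in months.
With n = 48: PMT = 5,000,000 / ([(1 − (1+r)^−n)/r]) = ¥136,382

¥136,382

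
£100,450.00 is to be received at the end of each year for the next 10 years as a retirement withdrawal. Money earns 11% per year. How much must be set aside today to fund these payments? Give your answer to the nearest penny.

This is an ordinary annuity: 10 payments of £100,450.00 at the end of each year.
Periodic rate r = 0.11 per year.
PV = PMT × [(1 − (1+r)^−n)/r] = 100,450 × [1 − (1+r)^−10] / r = £591,573.36

£591,573.36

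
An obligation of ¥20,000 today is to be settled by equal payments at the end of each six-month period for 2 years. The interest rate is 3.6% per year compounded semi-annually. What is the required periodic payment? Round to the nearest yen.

Level ordinary annuity; solve PV = PMT × [(1 − (1+r)^−n)/r] for PMT.
Periodic rate r = 0.036/2 per half-year; n is counted in half-years.
With n = 4: PMT = 20,000 / ([(1 − (1+r)^−n)/r]) = ¥5,227

¥5,227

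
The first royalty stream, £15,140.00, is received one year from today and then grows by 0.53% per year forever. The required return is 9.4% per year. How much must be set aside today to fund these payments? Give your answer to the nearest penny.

Periodic rate r = 0.094 per year.
Growing perpetuity (Gordon): PV = PMT₁ / (r − g) = 15,140 / (r − 0.0053) = £170,687.71.

£170,687.71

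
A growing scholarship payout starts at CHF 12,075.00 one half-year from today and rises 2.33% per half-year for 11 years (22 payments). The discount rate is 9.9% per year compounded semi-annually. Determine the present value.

CHF 196,614.15

Periodic rate r = 0.099/2 per half-year; n is counted in half-years.
Growing ordinary annuity: PV = PMT₁ × [1 − ((1+g)/(1+r))^n] / (r − g) = 12,075 × [1 − ((1+0.0233)/(1+r))^22] / (r − 0.0233) = CHF 196,614.15.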